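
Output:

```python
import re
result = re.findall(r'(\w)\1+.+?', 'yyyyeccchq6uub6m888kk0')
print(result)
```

['y', 'c', 'u', '8']

A backreference is literal: `\1` must see the identical characters the first group matched.
With a single group, `findall` returns only what that group captured — 4 items.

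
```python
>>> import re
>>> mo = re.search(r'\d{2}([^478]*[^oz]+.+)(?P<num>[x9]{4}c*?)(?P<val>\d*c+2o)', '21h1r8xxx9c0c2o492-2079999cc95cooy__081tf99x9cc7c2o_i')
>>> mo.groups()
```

The match spans [0:51] → '21h1r8xxx9c0c2o492-2079999cc95cooy__081tf99x9cc7c2o'.
Captured: group 1 = 'h1r8xxx9c0c2o492-2079999cc95cooy__081tf', group 2 = '99x9cc', group 3 = '7c2o'.

('h1r8xxx9c0c2o492-2079999cc95cooy__081tf', '99x9cc', '7c2o')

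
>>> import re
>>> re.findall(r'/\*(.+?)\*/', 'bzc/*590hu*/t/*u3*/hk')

['590hu', 'u3']

A non-greedy quantifier consumes as few characters as it can — just enough that the remainder of the pattern still matches from where it stops; whatever follows it matches normally.
Because there's exactly one group, `findall` drops the full match and keeps group 1 from each hit.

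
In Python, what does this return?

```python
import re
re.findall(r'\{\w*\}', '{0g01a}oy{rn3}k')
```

['{0g01a}', '{rn3}']

Scanning left to right: at [0:7] → '{0g01a}'; at [9:14] → '{rn3}'.
`findall` yields the raw match text (2 of them) because the pattern has no groups.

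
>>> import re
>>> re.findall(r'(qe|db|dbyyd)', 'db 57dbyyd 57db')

['db', 'db', 'db']

Alternation isn't longest-match — the leftmost alternative that fits at this position is chosen.
`findall` collects group 1 from each match (3 total).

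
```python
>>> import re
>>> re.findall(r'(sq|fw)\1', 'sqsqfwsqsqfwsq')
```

['sq', 'sq']

After group 1 captures some text, `\1` only succeeds where that same text appears again.
Matches: at [0:4] match 'sqsq', group 1 = 'sq'; at [6:10] match 'sqsq', group 1 = 'sq'.
Because there's exactly one group, `findall` drops the full match and keeps group 1 from each hit.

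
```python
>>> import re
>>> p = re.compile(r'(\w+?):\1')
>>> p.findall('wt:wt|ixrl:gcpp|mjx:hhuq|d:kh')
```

['wt']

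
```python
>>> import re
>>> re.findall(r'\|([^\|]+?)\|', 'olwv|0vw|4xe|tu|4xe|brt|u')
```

['0vw', 'tu', 'brt']

Matches: at [4:9] match '|0vw|', group 1 = '0vw'; at [12:16] match '|tu|', group 1 = 'tu'; at [19:24] match '|brt|', group 1 = 'brt'.
One capturing group, so `findall` returns just the captured substring from each match — 3 in all.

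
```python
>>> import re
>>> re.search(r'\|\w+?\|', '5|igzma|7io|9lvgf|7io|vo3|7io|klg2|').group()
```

'|igzma|'

The match spans [1:8] → '|igzma|'.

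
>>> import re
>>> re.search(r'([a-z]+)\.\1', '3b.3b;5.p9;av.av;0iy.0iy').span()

(11, 16)

A backreference is literal: `\1` must see the identical characters the first group matched.
`re.search` tries every starting position until one works.
The match spans [11:16] → 'av.av'.
Captured: group 1 = 'av'.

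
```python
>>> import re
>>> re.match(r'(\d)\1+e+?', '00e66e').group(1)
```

'0'

The backreference `\1` re-matches whatever the first group consumed, character for character.
`match` is anchored at position 0; if the pattern doesn't fit there, it returns None.
The match spans [0:3] → '00e'.
Captured: group 1 = '0'.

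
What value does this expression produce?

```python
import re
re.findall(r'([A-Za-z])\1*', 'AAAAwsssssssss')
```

['A', 'w', 's']

`\1` has to match the exact text group 1 already captured.
Walking the string: at [0:4] match 'AAAA', group 1 = 'A'; at [4:5] match 'w', group 1 = 'w'; at [5:14] match 'sssssssss', group 1 = 's'.
With a single group, `findall` returns only what that group captured — 3 items.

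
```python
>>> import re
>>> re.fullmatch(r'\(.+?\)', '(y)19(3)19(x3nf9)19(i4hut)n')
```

For `fullmatch`, every character of the input must be accounted for by the pattern.
Here the pattern can't cover the whole string, so the call returns None.

None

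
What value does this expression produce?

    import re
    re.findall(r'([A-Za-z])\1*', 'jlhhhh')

After group 1 captures some text, `\1` only succeeds where that same text appears again.
With a single group, `findall` returns only what that group captured — 3 items.

['j', 'l', 'h']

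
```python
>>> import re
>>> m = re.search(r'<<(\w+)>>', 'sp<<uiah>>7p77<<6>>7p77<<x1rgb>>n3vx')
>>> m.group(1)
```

`re.search` tries every starting position until one works.
The match spans [2:10] → '<<uiah>>'.
Captured: group 1 = 'uiah'.

'uiah'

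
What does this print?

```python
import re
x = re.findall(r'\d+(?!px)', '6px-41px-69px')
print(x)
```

['4', '6']

A negative assertion filters positions out without eating any characters.
Walking the string: at [4:5] → '4'; at [9:10] → '6'.
With no groups in the pattern, `findall` gives back each whole match — 2 here.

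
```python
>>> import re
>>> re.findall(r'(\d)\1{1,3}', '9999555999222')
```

['9', '5', '9', '2']

The backreference `\1` re-matches whatever the first group consumed, character for character.
`findall` collects group 1 from each match (4 total).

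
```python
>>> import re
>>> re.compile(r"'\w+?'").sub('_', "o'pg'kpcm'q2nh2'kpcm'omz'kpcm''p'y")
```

Matches: at [1:5] → "'pg'"; at [9:16] → "'q2nh2'"; at [20:25] → "'omz'"; at [30:33] → "'p'".
Each match is replaced by '_'.

"o_kpcm_kpcm_kpcm'_y"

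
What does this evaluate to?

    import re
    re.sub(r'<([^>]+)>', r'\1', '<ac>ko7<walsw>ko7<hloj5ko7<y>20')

'acko7walswko7hloj5ko7<y20'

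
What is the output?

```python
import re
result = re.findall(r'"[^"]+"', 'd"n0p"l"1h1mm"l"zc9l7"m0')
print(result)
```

Walking the string: at [1:6] → '"n0p"'; at [7:14] → '"1h1mm"'; at [15:22] → '"zc9l7"'.
With no groups in the pattern, `findall` gives back each whole match — 3 here.

['"n0p"', '"1h1mm"', '"zc9l7"']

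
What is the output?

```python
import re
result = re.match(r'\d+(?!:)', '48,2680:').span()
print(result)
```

(0, 2)

A negative assertion filters positions out without eating any characters.
`re.match` won't scan ahead — the pattern has to work from the very first character.
The match spans [0:2] → '48'.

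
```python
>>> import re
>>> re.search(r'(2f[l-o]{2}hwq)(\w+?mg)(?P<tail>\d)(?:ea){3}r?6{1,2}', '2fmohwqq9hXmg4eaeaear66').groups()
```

('2fmohwq', 'q9hXmg', '4')

The match spans [0:23] → '2fmohwqq9hXmg4eaeaear66'.
Captured: group 1 = '2fmohwq', group 2 = 'q9hXmg', group 3 = '4'.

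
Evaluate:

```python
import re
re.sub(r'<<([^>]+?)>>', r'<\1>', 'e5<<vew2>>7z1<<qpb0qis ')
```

Matches: at [2:10] → '<<vew2>>'.
Each match is replaced using the text its own group 1 captured.

'e5<vew2>7z1<<qpb0qis '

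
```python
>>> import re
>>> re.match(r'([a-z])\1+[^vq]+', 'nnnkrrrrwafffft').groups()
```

('n',)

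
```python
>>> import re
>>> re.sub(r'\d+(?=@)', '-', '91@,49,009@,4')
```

'-@,49,-@,4'

The positive lookaround only admits positions where the adjacent text matches; those characters stay outside the span.
Matches: at [0:2] → '91'; at [7:10] → '009'.
Every occurrence is swapped for '-'.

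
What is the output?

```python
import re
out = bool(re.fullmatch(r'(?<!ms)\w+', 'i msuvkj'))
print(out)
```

False

`re.fullmatch` is like wrapping the pattern in `^…$` (in single-line mode).
Here there's no way to consume every character, so the call returns None, and `bool(None)` is False.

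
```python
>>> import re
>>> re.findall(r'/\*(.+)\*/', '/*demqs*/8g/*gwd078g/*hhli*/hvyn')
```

['demqs*/8g/*gwd078g/*hhli']

Scanning left to right: at [0:28] match '/*demqs*/8g/*gwd078g/*hhli*/', group 1 = 'demqs*/8g/*gwd078g/*hhli'.
Because there's exactly one group, `findall` drops the full match and keeps group 1 from the one hit.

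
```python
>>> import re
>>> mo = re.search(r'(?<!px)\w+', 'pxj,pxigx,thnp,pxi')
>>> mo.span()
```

(0, 3)

The negative lookahead/lookbehind blocks any match where the forbidden context is present.
`search` walks the string left to right and returns the first match it finds.
The match spans [0:3] → 'pxj'.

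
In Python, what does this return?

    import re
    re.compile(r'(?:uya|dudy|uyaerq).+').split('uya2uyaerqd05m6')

Matches to split on: at [0:15] → 'uya2uyaerqd05m6'.
Each match becomes a cut point; 2 segments remain.

['', '']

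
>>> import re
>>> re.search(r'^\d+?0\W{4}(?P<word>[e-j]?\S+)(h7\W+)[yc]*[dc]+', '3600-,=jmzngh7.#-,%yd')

None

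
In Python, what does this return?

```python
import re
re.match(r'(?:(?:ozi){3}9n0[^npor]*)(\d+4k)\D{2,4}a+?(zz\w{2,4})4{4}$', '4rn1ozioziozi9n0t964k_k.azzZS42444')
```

With `match`, the pattern is implicitly anchored at the beginning.
Here the pattern fails at index 0, so the call returns None.

None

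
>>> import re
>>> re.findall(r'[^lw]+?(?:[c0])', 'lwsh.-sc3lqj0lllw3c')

['sh.-sc', 'qj0', '3c']

This matches one or more of any character except [lw] (lazy); then one of [c0] (non-capturing group).
Matches: at [2:8] → 'sh.-sc'; at [10:13] → 'qj0'; at [17:19] → '3c'.
No capturing groups, so `findall` returns the 3 full match strings.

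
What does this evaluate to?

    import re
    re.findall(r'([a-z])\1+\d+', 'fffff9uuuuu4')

['f', 'u']

`\1` has to match the exact text group 1 already captured.
Because there's exactly one group, `findall` drops the full match and keeps group 1 from each hit.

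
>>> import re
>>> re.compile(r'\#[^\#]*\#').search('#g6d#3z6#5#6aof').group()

`re.search` tries every starting position until one works.
The match spans [0:5] → '#g6d#'.

'#g6d#'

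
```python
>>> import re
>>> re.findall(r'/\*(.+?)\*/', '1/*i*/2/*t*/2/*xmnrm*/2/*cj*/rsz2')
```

Because the quantifier is non-greedy, it stops expanding at the earliest point where the rest of the pattern can succeed.
Because there's exactly one group, `findall` drops the full match and keeps group 1 from each hit.

['i', 't', 'xmnrm', 'cj']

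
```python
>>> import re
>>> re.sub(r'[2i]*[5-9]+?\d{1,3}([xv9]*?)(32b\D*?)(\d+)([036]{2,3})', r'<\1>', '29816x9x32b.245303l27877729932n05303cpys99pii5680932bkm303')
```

'<x9x>l27877729932n05303cpys99p<9>'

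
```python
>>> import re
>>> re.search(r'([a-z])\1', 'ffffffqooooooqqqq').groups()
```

('f',)

The match spans [0:2] → 'ff'.
Captured: group 1 = 'f'.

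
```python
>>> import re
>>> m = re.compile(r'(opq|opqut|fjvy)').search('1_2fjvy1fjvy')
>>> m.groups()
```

('fjvy',)

`search` walks the string left to right and returns the first match it finds.
The match spans [3:7] → 'fjvy'.
Captured: group 1 = 'fjvy'.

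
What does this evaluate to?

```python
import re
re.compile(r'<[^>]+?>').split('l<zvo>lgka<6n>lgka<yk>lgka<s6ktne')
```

Matches to split on: at [1:6] → '<zvo>'; at [10:14] → '<6n>'; at [18:22] → '<yk>'.
Each match becomes a cut point; 4 segments remain.

['l', 'lgka', 'lgka', 'lgka<s6ktne']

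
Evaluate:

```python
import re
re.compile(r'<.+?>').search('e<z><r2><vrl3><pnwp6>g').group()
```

With the lazy modifier that quantifier settles for the fewest repetitions that let the rest of the pattern succeed (the atoms after it are unaffected and can still be greedy).
`re.search` tries every starting position until one works.
The match spans [1:4] → '<z>'.

'<z>'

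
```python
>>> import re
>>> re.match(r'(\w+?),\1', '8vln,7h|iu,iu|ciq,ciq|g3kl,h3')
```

None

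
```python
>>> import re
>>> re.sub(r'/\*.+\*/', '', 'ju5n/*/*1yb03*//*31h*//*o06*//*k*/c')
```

'ju5nc'

`sub` substitutes '' at each match site.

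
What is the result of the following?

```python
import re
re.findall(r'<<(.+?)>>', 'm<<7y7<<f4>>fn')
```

['7y7<<f4']

Matches: at [1:12] match '<<7y7<<f4>>', group 1 = '7y7<<f4'.
Because there's exactly one group, `findall` drops the full match and keeps group 1 from the one hit.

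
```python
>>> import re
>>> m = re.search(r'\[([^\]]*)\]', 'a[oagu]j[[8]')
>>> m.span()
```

(1, 7)

`search` walks the string left to right and returns the first match it finds.
The match spans [1:7] → '[oagu]'.
Captured: group 1 = 'oagu'.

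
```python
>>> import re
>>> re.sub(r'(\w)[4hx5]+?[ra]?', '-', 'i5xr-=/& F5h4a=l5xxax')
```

This matches a word character (captured); then one or more of one of [4hx5] (lazy); then optionally one of [ra].
Matches: at [0:2] → 'i5'; at [9:11] → 'F5'; at [11:14] → 'h4a'; at [15:17] → 'l5'; at [17:20] → 'xxa'.
`sub` substitutes '-' at each match site.

'-xr-=/& --=--x'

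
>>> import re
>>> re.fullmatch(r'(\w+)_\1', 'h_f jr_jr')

None

The backreference `\1` re-matches whatever the first group consumed, character for character.
For `fullmatch`, every character of the input must be accounted for by the pattern.
Here the string isn't matched end-to-end, so the call returns None.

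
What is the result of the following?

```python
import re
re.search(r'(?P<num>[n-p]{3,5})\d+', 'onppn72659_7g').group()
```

Pattern: 3 to 5 of a character in [n-p] (captured as 'num'); then one or more of a digit.
`re.search` scans for the first position where the pattern succeeds.
The match spans [0:10] → 'onppn72659'.
Captured: group 1 = 'onppn'.

'onppn72659'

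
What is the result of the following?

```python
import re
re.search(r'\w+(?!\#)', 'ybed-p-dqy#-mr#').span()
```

Because the assertion is negative and zero-width, positions next to the forbidden text are skipped.
`search` walks the string left to right and returns the first match it finds.
The match spans [0:4] → 'ybed'.

(0, 4)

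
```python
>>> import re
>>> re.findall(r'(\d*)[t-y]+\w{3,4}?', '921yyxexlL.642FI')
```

['921']

Pattern: zero or more of a digit (captured); then one or more of a character in [t-y], then 3 to 4 of a word character (lazy).
Scanning left to right: at [0:9] match '921yyxexl', group 1 = '921'.
Because there's exactly one group, `findall` drops the full match and keeps group 1 from the one hit.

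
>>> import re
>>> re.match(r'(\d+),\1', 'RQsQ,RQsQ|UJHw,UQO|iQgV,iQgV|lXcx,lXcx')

After group 1 captures some text, `\1` only succeeds where that same text appears again.
`re.match` only tries the pattern at the start of the string.
Here position 0 doesn't satisfy it, so the call returns None.

None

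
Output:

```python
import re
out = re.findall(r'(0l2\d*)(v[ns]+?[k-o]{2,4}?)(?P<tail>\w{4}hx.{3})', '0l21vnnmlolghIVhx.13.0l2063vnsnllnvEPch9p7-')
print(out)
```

This matches the literal '0l2', then zero or more of a digit (captured); then a literal 'v', then one or more of one of [ns] (lazy), then 2 to 4 of a character in [k-o] (lazy) (captured); then exactly 4 of a word character, then the literal 'hx', then exactly 3 of any character (captured as 'tail').
`findall` packs the 3 group values into a tuple for every match.

[('0l21', 'vnnmlol', 'ghIVhx.13')]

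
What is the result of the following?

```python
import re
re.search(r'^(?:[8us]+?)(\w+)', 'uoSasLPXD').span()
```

(0, 9)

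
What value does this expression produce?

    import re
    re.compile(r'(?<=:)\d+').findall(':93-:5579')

The lookaround is zero-width — it requires the adjacent text to match without consuming it, so the asserted text isn't part of the match.
Scanning left to right: at [1:3] → '93'; at [5:9] → '5579'.
No capturing groups, so `findall` returns the 2 full match strings.

['93', '5579']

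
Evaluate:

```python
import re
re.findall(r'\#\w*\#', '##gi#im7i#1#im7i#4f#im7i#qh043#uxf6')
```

Scanning left to right: at [0:2] → '##'; at [4:10] → '#im7i#'; at [11:17] → '#im7i#'; at [19:25] → '#im7i#'.
With no groups in the pattern, `findall` gives back each whole match — 4 here.

['##', '#im7i#', '#im7i#', '#im7i#']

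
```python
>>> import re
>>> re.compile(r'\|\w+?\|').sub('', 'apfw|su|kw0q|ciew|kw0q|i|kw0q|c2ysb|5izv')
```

Matches: at [4:8] → '|su|'; at [12:18] → '|ciew|'; at [22:25] → '|i|'; at [29:36] → '|c2ysb|'.
`sub` substitutes '' at each match site.

'apfwkw0qkw0qkw0q5izv'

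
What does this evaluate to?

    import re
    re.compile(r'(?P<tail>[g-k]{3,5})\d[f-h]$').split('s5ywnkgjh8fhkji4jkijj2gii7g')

`re.split` interleaves the captured-group text with the surrounding fragments.

['s5ywnkgjh8fhkji4jkijj2', 'gii', '']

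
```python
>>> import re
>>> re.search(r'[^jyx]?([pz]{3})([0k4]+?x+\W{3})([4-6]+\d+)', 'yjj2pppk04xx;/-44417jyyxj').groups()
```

The match spans [3:20] → '2pppk04xx;/-44417'.
Captured: group 1 = 'ppp', group 2 = 'k04xx;/-', group 3 = '44417'.

('ppp', 'k04xx;/-', '44417')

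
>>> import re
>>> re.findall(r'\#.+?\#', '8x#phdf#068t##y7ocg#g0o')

['#phdf#', '##y7ocg#']

The `?` after the quantifier makes it lazy — it takes as little as possible before letting the rest of the pattern try.
Walking the string: at [2:8] → '#phdf#'; at [12:20] → '##y7ocg#'.
Since nothing is captured, `findall` lists the 2 matched substrings directly.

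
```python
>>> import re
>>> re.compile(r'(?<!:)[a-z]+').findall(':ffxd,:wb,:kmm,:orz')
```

['fxd', 'b', 'mm', 'rz']

A negative assertion filters positions out without eating any characters.
Matches: at [2:5] → 'fxd'; at [8:9] → 'b'; at [12:14] → 'mm'; at [17:19] → 'rz'.
With no groups in the pattern, `findall` gives back each whole match — 4 here.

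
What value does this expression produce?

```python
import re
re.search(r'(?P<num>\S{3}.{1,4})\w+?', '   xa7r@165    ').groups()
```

('xa7r@16',)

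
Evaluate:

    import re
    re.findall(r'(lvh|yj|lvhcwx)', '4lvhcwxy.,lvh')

Alternation tries branches left to right and keeps the first one that lets the overall match succeed at that position.
Scanning left to right: at [1:4] match 'lvh', group 1 = 'lvh'; at [10:13] match 'lvh', group 1 = 'lvh'.
`findall` collects group 1 from each match (2 total).

['lvh', 'lvh']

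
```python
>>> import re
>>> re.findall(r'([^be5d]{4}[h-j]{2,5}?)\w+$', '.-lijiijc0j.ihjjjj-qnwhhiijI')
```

Pattern: exactly 4 of any character except [be5d], then 2 to 5 of a character in [h-j] (lazy) (captured); then one or more of a word character; then anchored at the end.
Lazy quantifiers expand one character at a time until the remainder of the pattern can match.
Matches: at [18:28] match '-qnwhhiijI', group 1 = '-qnwhh'.
With a single group, `findall` returns only what that group captured — 1 item.

['-qnwhh']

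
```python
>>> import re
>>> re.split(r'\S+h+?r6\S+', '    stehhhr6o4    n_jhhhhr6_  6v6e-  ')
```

Pattern: one or more of a non-whitespace character; then one or more of the literal 'h' (lazy), then the literal 'r6', then one or more of a non-whitespace character.
Matches to split on: at [4:14] → 'stehhhr6o4'; at [18:28] → 'n_jhhhhr6_'.
`split` removes every match and returns the 3 fragments in between.

['    ', '    ', '  6v6e-  ']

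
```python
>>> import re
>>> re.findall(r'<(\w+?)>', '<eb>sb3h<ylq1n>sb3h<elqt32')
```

['eb', 'ylq1n']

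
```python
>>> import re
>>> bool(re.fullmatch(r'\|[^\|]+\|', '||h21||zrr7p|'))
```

For `fullmatch`, every character of the input must be accounted for by the pattern.
Here the pattern can't cover the whole string, so the call returns None, and `bool(None)` is False.

False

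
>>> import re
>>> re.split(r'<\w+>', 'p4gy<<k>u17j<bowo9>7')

['p4gy<', 'u17j', '7']

Matches to split on: at [5:8] → '<k>'; at [12:19] → '<bowo9>'.
The string is cut at each match, leaving 3 pieces.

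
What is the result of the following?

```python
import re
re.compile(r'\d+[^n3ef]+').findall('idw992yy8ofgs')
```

No capturing groups, so `findall` returns the 1 full match string.

['992yy8o']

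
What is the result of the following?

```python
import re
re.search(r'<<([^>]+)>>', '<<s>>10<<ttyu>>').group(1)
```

's'

The match spans [0:5] → '<<s>>'.
Captured: group 1 = 's'.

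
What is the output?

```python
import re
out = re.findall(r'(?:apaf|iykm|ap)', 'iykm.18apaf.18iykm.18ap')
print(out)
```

['iykm', 'apaf', 'iykm', 'ap']

Branches in `(...|...)` are attempted left-to-right; the first branch that allows the whole pattern to succeed is taken.
Scanning left to right: at [0:4] → 'iykm'; at [7:11] → 'apaf'; at [14:18] → 'iykm'; at [21:23] → 'ap'.
With no groups in the pattern, `findall` gives back each whole match — 4 here.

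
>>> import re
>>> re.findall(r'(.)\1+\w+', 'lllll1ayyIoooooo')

`\1` has to match the exact text group 1 already captured.
With a single group, `findall` returns only what that group captured — 1 item.

['l']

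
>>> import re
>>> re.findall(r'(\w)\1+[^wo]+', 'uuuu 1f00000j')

['u']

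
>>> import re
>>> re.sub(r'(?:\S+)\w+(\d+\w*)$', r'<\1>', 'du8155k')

Pattern: one or more of a non-whitespace character (non-capturing group); then one or more of a word character; then one or more of a digit, then zero or more of a word character (captured); then anchored at the end.
Matches: at [0:7] → 'du8155k'.
Each match is replaced using the text its own group 1 captured.

'<5k>'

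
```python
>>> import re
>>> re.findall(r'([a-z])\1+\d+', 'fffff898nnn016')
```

['f', 'n']

`\1` is not a pattern — it's the concrete string captured by group 1, re-applied verbatim.
Matches: at [0:8] match 'fffff898', group 1 = 'f'; at [8:14] match 'nnn016', group 1 = 'n'.
`findall` collects group 1 from each match (2 total).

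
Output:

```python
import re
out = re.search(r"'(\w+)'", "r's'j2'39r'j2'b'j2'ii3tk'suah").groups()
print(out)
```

`re.search` tries every starting position until one works.
The match spans [1:4] → "'s'".
Captured: group 1 = 's'.

('s',)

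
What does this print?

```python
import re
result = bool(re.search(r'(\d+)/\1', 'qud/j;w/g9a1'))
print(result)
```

False

A backreference is literal: `\1` must see the identical characters the first group matched.
`re.search` tries every starting position until one works.
Here no position works, so the call returns None, and `bool(None)` is False.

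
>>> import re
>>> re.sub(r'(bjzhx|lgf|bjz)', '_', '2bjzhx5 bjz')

'2_5 _'

Branches in `(...|...)` are attempted left-to-right; the first branch that allows the whole pattern to succeed is taken.
Matches: at [1:6] → 'bjzhx'; at [8:11] → 'bjz'.
Each match is replaced by '_'.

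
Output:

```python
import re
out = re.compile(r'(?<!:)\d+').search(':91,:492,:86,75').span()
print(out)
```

(2, 3)

`(?!…)`/`(?<!…)` only lets a position through if the neighbouring text does NOT match; no characters are consumed.
Unlike `match`, `search` isn't anchored — it looks for the pattern anywhere in the string.
The match spans [2:3] → '1'.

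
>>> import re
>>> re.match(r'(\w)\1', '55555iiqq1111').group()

'55'

`re.match` only tries the pattern at the start of the string.
The match spans [0:2] → '55'.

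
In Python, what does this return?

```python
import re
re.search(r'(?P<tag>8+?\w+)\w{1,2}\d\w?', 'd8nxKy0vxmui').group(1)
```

'8nxK'

The match spans [1:8] → '8nxKy0v'.
Captured: group 1 = '8nxK'.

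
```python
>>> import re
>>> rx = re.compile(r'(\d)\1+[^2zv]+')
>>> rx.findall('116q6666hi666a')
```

['1']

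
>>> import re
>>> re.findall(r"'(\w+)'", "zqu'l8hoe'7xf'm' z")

Walking the string: at [3:10] match "'l8hoe'", group 1 = 'l8hoe'; at [13:16] match "'m'", group 1 = 'm'.
With a single group, `findall` returns only what that group captured — 2 items.

['l8hoe', 'm']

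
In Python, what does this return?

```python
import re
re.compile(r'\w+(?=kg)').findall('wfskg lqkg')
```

['wfs', 'lq']

The positive lookaround only admits positions where the adjacent text matches; those characters stay outside the span.
Since nothing is captured, `findall` lists the 2 matched substrings directly.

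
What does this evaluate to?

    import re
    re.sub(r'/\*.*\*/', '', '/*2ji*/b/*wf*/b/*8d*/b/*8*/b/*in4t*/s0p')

's0p'

Matches: at [0:36] → '/*2ji*/b/*wf*/b/*8d*/b/*8*/b/*in4t*/'.
Each match is replaced by ''.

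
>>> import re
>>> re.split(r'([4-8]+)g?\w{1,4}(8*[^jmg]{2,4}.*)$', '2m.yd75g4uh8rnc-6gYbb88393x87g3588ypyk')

['2m.yd', '75', 'rnc-6gYbb88393x87g3588ypyk', '']

Pattern: one or more of a character in [4-8] (captured); then optionally the literal 'g', then 1 to 4 of a word character; then zero or more of the literal '8', then 2 to 4 of any character except [jmg], then zero or more of any character (captured); then anchored at the end.
With a capturing group present, the delimiter's captured portion is kept in the result list.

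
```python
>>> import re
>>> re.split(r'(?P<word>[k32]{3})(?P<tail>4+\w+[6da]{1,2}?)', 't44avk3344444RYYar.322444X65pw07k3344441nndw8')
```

Pattern: exactly 3 of one of [k32] (captured as 'word'); then one or more of a literal '4', then one or more of a word character, then 1 to 2 of one of [6da] (lazy) (captured as 'tail').
Matches to split on: at [5:17] → 'k3344444RYYa'; at [19:43] → '322444X65pw07k3344441nnd'.
Because the pattern has a capturing group, `split` also inserts each captured text between the pieces.

['t44av', 'k33', '44444RYYa', 'r.', '322', '444X65pw07k3344441nnd', 'w8']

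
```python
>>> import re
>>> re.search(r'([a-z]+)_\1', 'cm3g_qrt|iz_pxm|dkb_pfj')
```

None

The backreference `\1` re-matches whatever the first group consumed, character for character.
`re.search` scans for the first position where the pattern succeeds.
Here no position works, so the call returns None.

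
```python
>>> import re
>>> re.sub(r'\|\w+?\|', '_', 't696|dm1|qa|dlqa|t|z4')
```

Matches: at [4:9] → '|dm1|'; at [11:17] → '|dlqa|'.
Each match is replaced by '_'.

't696_qa_t|z4'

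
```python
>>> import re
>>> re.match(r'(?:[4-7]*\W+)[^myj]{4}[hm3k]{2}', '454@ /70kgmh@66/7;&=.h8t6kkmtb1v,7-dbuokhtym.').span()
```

Pattern: zero or more of a character in [4-7], then one or more of a non-word character (non-capturing group); then exactly 4 of any character except [myj], then exactly 2 of one of [hm3k].
`match` is anchored at position 0; if the pattern doesn't fit there, it returns None.
The match spans [0:12] → '454@ /70kgmh'.

(0, 12)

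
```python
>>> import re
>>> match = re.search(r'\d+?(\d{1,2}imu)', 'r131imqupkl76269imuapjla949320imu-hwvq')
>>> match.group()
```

'76269imu'

The pattern matches one or more of a digit (lazy); then 1 to 2 of a digit, then the literal 'imu' (captured).
`search` walks the string left to right and returns the first match it finds.
The match spans [11:19] → '76269imu'.
Captured: group 1 = '69imu'.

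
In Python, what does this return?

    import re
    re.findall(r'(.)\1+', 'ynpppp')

A backreference is literal: `\1` must see the identical characters the first group matched.
Scanning left to right: at [2:6] match 'pppp', group 1 = 'p'.
Because there's exactly one group, `findall` drops the full match and keeps group 1 from the one hit.

['p']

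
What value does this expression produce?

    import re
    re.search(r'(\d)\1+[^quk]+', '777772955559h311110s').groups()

('7',)

The match spans [0:20] → '777772955559h311110s'.
Captured: group 1 = '7'.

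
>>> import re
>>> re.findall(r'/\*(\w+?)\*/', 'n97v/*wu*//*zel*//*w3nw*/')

One capturing group, so `findall` returns just the captured substring from each match — 3 in all.

['wu', 'zel', 'w3nw']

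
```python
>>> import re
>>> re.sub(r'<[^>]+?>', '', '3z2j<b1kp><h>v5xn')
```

Matches: at [4:10] → '<b1kp>'; at [10:13] → '<h>'.
Every occurrence is swapped for ''.

'3z2jv5xn'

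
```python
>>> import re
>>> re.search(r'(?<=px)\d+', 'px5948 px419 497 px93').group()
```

The `(?=…)`/`(?<=…)` assertion just peeks at neighbouring text; it doesn't advance the match position.
The match spans [2:6] → '5948'.

'5948'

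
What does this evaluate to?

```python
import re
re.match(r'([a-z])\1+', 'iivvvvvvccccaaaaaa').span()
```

(0, 2)

The backreference `\1` re-matches whatever the first group consumed, character for character.
`match` is anchored at position 0; if the pattern doesn't fit there, it returns None.
The match spans [0:2] → 'ii'.
Captured: group 1 = 'i'.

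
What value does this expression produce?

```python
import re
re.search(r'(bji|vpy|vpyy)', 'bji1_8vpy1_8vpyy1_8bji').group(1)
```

'bji'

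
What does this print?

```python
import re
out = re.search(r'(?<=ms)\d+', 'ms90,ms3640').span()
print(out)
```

(2, 4)

Because the assertion is zero-width, the text it checks is not consumed and won't appear in the result.
Unlike `match`, `search` isn't anchored — it looks for the pattern anywhere in the string.
The match spans [2:4] → '90'.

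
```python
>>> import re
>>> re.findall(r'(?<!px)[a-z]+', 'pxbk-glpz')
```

`(?!…)`/`(?<!…)` only lets a position through if the neighbouring text does NOT match; no characters are consumed.
No capturing groups, so `findall` returns the 2 full match strings.

['pxbk', 'glpz']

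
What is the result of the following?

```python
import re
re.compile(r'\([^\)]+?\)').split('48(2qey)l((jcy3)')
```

Matches to split on: at [2:8] → '(2qey)'; at [9:16] → '((jcy3)'.
Splitting on the pattern gives 3 pieces.

['48', 'l', '']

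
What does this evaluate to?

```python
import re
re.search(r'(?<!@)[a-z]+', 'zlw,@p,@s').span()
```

(0, 3)

A negative assertion filters positions out without eating any characters.
Unlike `match`, `search` isn't anchored — it looks for the pattern anywhere in the string.
The match spans [0:3] → 'zlw'.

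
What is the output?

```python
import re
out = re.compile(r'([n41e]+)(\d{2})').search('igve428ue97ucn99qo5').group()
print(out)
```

e428

The pattern matches one or more of one of [n41e] (captured); then exactly 2 of a digit (captured).
Unlike `match`, `search` isn't anchored — it looks for the pattern anywhere in the string.
The match spans [3:7] → 'e428'.
Captured: group 1 = 'e4', group 2 = '28'.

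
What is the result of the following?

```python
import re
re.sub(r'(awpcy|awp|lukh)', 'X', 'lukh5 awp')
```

Matches: at [0:4] → 'lukh'; at [6:9] → 'awp'.
Every occurrence is swapped for 'X'.

'X5 X'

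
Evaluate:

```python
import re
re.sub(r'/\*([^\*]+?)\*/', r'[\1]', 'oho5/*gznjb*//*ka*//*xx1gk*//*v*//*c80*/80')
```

Matches: at [4:13] → '/*gznjb*/'; at [13:19] → '/*ka*/'; at [19:28] → '/*xx1gk*/'; at [28:33] → '/*v*/'; at [33:40] → '/*c80*/'.
`\1` in the replacement pulls in group 1's text for each match.

'oho5[gznjb][ka][xx1gk][v][c80]80'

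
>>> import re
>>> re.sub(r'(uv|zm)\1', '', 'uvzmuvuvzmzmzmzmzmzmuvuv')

'uvzm'

`\1` is not a pattern — it's the concrete string captured by group 1, re-applied verbatim.
Matches: at [4:8] → 'uvuv'; at [8:12] → 'zmzm'; at [12:16] → 'zmzm'; at [16:20] → 'zmzm'; at [20:24] → 'uvuv'.
`sub` substitutes '' at each match site.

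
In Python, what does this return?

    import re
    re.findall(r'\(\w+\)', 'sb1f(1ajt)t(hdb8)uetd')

With no groups in the pattern, `findall` gives back each whole match — 2 here.

['(1ajt)', '(hdb8)']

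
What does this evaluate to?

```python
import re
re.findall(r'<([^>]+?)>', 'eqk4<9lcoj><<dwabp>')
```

['9lcoj', '<dwabp']

`findall` collects group 1 from each match (2 total).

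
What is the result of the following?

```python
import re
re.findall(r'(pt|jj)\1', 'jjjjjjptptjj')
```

['jj', 'pt']

`\1` is not a pattern — it's the concrete string captured by group 1, re-applied verbatim.
Matches: at [0:4] match 'jjjj', group 1 = 'jj'; at [6:10] match 'ptpt', group 1 = 'pt'.
With a single group, `findall` returns only what that group captured — 2 items.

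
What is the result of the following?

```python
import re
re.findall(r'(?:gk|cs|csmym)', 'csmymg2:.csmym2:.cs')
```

Alternation tries branches left to right and keeps the first one that lets the overall match succeed at that position.
Since nothing is captured, `findall` lists the 3 matched substrings directly.

['cs', 'cs', 'cs']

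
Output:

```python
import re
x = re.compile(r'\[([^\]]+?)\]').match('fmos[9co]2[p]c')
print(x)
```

`match` is anchored at position 0; if the pattern doesn't fit there, it returns None.
Here position 0 doesn't satisfy it, so the call returns None.

None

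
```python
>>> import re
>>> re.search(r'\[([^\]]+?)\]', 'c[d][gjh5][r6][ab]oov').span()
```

The match spans [1:4] → '[d]'.

(1, 4)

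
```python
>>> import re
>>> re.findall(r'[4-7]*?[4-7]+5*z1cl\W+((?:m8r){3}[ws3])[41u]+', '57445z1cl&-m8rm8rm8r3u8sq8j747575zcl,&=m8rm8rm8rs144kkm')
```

The pattern matches zero or more of a character in [4-7] (lazy), then one or more of a character in [4-7], then zero or more of a literal '5'; then the literal 'z', then the literal '1cl', then one or more of a non-word character; then the literal 'm8r' repeated 3 times, then one of [ws3] (captured); then one or more of one of [41u].
Scanning left to right: at [0:22] match '57445z1cl&-m8rm8rm8r3u', group 1 = 'm8rm8rm8r3'.
Because there's exactly one group, `findall` drops the full match and keeps group 1 from the one hit.

['m8rm8rm8r3']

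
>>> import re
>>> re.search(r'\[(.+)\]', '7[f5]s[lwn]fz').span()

(1, 11)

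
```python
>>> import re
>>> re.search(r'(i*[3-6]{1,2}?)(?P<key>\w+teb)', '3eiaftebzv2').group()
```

Pattern: zero or more of a literal 'i', then 1 to 2 of a character in [3-6] (lazy) (captured); then one or more of a word character, then the literal 'teb' (captured as 'key').
`re.search` tries every starting position until one works.
The match spans [0:8] → '3eiafteb'.
Captured: group 1 = '3', group 2 = 'eiafteb'.

'3eiafteb'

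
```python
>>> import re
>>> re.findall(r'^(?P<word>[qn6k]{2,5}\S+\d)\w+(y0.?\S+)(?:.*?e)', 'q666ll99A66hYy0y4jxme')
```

[('q666ll99A66', 'y0y4jxm')]

This matches anchored at the start of the string; then 2 to 5 of one of [qn6k], then one or more of a non-whitespace character, then a digit (captured as 'word'); then one or more of a word character; then the literal 'y0', then optionally any character, then one or more of a non-whitespace character (captured); then zero or more of any character (lazy), then a literal 'e' (non-capturing group).
Multiple groups make `findall` return tuples — one 2-tuple for the one match.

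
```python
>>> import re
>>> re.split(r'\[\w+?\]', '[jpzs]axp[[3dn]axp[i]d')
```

['', 'axp[', 'axp', 'd']

Each match becomes a cut point; 4 segments remain.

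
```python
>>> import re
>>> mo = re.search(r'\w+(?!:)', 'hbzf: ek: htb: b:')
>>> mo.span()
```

(0, 3)

Because the assertion is negative and zero-width, positions next to the forbidden text are skipped.
`search` walks the string left to right and returns the first match it finds.
The match spans [0:3] → 'hbz'.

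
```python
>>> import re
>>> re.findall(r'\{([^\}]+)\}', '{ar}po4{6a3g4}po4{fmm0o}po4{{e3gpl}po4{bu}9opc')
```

One capturing group, so `findall` returns just the captured substring from each match — 5 in all.

['ar', '6a3g4', 'fmm0o', '{e3gpl', 'bu']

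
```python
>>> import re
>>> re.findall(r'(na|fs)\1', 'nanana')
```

['na']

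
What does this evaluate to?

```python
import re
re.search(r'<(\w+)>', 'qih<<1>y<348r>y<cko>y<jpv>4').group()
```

The match spans [4:7] → '<1>'.

'<1>'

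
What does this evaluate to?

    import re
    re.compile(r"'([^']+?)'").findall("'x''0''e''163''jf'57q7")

['x', '0', 'e', '163', 'jf']

Scanning left to right: at [0:3] match "'x'", group 1 = 'x'; at [3:6] match "'0'", group 1 = '0'; at [6:9] match "'e'", group 1 = 'e'; at [9:14] match "'163'", group 1 = '163'; at [14:18] match "'jf'", group 1 = 'jf'.
One capturing group, so `findall` returns just the captured substring from each match — 5 in all.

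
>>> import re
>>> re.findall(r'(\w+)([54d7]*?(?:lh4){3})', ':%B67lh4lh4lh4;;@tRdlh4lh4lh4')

[('B67', 'lh4lh4lh4'), ('tRd', 'lh4lh4lh4')]

This matches one or more of a word character (captured); then zero or more of one of [54d7] (lazy), then the literal 'lh4' repeated 3 times (captured).
Walking the string: at [2:14] match 'B67lh4lh4lh4', groups = ('B67', 'lh4lh4lh4'); at [17:29] match 'tRdlh4lh4lh4', groups = ('tRd', 'lh4lh4lh4').
Multiple groups make `findall` return tuples — one 2-tuple for each match.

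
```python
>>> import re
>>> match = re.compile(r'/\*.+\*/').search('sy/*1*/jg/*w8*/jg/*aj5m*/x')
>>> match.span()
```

(2, 25)

`re.search` scans for the first position where the pattern succeeds.
The match spans [2:25] → '/*1*/jg/*w8*/jg/*aj5m*/'.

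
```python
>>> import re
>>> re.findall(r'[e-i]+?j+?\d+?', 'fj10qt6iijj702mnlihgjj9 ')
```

The `?` after the quantifier makes it lazy — it takes as little as possible before letting the rest of the pattern try.
Since nothing is captured, `findall` lists the 3 matched substrings directly.

['fj1', 'iijj7', 'ihgjj9']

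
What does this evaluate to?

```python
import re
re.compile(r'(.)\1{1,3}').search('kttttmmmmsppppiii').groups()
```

('t',)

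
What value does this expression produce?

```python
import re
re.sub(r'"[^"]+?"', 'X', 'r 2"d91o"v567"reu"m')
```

Matches: at [3:9] → '"d91o"'; at [13:18] → '"reu"'.
`sub` substitutes 'X' at each match site.

'r 2Xv567Xm'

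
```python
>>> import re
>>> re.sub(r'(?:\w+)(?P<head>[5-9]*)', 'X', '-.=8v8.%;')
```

'-.=X.%;'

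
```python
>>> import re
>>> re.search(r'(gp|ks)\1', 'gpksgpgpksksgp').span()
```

(4, 8)

`\1` is not a pattern — it's the concrete string captured by group 1, re-applied verbatim.
The match spans [4:8] → 'gpgp'.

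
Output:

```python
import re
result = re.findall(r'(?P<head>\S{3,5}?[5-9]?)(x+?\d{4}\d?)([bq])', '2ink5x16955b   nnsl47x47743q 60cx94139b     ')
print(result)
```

[('2ink5', 'x16955', 'b'), ('nnsl47', 'x47743', 'q'), ('60c', 'x94139', 'b')]

3 groups means each result is a tuple of 3 captured strings — 3 here.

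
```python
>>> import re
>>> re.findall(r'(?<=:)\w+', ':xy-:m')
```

Because the assertion is zero-width, the text it checks is not consumed and won't appear in the result.
Walking the string: at [1:3] → 'xy'; at [5:6] → 'm'.
With no groups in the pattern, `findall` gives back each whole match — 2 here.

['xy', 'm']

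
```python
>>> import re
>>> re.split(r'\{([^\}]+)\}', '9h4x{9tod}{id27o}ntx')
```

['9h4x', '9tod', '', 'id27o', 'ntx']

Matches to split on: at [4:10] → '{9tod}'; at [10:17] → '{id27o}'.
With a capturing group present, the delimiter's captured portion is kept in the result list.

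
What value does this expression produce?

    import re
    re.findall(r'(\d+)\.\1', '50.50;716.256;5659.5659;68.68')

The backreference `\1` re-matches whatever the first group consumed, character for character.
One capturing group, so `findall` returns just the captured substring from each match — 3 in all.

['50', '5659', '68']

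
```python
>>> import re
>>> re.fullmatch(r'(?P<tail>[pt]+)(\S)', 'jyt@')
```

None

`re.fullmatch` is like wrapping the pattern in `^…$` (in single-line mode).
Here the pattern can't cover the whole string, so the call returns None.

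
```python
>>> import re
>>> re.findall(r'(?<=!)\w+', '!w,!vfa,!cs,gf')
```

['w', 'vfa', 'cs']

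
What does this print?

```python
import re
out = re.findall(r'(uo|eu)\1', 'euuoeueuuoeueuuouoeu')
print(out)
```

A backreference is literal: `\1` must see the identical characters the first group matched.
Scanning left to right: at [4:8] match 'eueu', group 1 = 'eu'; at [10:14] match 'eueu', group 1 = 'eu'; at [14:18] match 'uouo', group 1 = 'uo'.
With a single group, `findall` returns only what that group captured — 3 items.

['eu', 'eu', 'uo']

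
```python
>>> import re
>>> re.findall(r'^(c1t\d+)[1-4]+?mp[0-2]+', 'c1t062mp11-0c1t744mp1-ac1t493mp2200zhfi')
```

`findall` collects group 1 from the one match (1 total).

['c1t06']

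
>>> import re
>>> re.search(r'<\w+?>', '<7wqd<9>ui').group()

The match spans [5:8] → '<9>'.

'<9>'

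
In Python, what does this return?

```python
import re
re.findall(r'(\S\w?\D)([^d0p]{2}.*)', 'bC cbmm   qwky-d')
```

Pattern: a non-whitespace character, then optionally a word character, then a non-digit (captured); then exactly 2 of any character except [d0p], then zero or more of any character (captured).
Walking the string: at [0:16] match 'bC cbmm   qwky-d', groups = ('bC ', 'cbmm   qwky-d').
`findall` packs the 2 group values into a tuple for every match.

[('bC ', 'cbmm   qwky-d')]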